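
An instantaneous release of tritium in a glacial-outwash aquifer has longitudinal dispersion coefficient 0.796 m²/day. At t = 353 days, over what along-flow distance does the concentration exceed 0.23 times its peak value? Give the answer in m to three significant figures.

81.3 m

The plume is Gaussian with σ = √(2Dt) = √(2 × 0.796 × 353) = 23.71 m.
C/C_peak = exp(−Δx²/(2σ²)) = 0.23 ⇒ Δx = σ·√(−2 ln 0.23) = 23.71 × 1.714 = 40.64 m.
Width = 2Δx = 81.3 m.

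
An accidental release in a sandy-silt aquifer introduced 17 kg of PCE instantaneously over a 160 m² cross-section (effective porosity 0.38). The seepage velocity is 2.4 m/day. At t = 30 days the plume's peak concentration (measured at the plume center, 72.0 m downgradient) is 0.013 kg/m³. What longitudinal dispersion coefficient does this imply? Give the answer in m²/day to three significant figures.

1.23 m²/day

At the plume center C_max = M/(n_e·A·√(4πDt)), so D = M²/(4πt·(n_e·A·C_max)²).
n_e·A·C_max = 0.38 × 160 × 0.013 = 0.7904 kg/m.
D = 17²/(4π × 30 × 0.7904²) = 1.23 m²/day.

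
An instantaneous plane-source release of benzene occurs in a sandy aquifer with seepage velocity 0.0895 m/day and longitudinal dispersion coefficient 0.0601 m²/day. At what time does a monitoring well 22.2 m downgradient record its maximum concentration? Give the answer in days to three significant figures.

241 days

For the 1D instantaneous-source solution, setting ∂C/∂t = 0 at fixed x gives v²t² + 2Dt − x² = 0, so t = (√(D² + v²x²) − D)/v².
√(D² + v²x²) = √(0.0601² + 0.0895² × 22.2²) = 1.988; v² = 0.00801025.
t = (1.988 − 0.0601)/0.00801025 = 241 days (vs. the pure-advection estimate x/v = 248 d).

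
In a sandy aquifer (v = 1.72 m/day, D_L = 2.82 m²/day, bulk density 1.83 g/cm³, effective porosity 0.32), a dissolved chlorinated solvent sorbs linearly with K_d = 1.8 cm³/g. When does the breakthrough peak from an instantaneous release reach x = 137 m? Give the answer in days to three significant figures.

889 days

Retardation factor R = 1 + ρ_b·K_d/n = 1 + 1.83 × 1.8/0.32 = 11.29.
Sorption retards both mechanisms: v_R = v/R = 0.1523 m/day, D_R = D/R = 0.2498 m²/day.
Peak time from v_R²t² + 2D_R t − x² = 0: t = (√(D_R² + v_R²x²) − D_R)/v_R².
√(D_R² + v_R²x²) = √(0.2498² + 0.1523² × 137²) = 20.87; v_R² = 0.02320.
t = (20.87 − 0.2498)/0.02320 = 889 days.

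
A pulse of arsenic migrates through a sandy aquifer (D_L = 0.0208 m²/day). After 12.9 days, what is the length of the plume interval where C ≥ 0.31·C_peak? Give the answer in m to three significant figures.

2.24 m

The plume is Gaussian with σ = √(2Dt) = √(2 × 0.0208 × 12.9) = 0.7326 m.
C/C_peak = exp(−Δx²/(2σ²)) = 0.31 ⇒ Δx = σ·√(−2 ln 0.31) = 0.7326 × 1.530 = 1.121 m.
Width = 2Δx = 2.24 m.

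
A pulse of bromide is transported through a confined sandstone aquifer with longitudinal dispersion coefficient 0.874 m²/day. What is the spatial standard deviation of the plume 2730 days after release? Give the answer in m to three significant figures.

Dispersive spreading gives a Gaussian with σ² = 2Dt; advection only shifts the center.
σ = √(2 × 0.874 × 2730) = 69.1 m.

69.1 m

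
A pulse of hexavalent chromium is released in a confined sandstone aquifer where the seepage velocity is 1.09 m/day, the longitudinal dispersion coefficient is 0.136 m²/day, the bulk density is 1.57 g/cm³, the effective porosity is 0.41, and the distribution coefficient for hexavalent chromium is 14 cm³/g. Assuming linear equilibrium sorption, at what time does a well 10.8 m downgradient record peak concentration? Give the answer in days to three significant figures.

Retardation factor R = 1 + ρ_b·K_d/n = 1 + 1.57 × 14/0.41 = 54.61.
Sorption retards both mechanisms: v_R = v/R = 0.01996 m/day, D_R = D/R = 0.002490 m²/day.
Peak time from v_R²t² + 2D_R t − x² = 0: t = (√(D_R² + v_R²x²) − D_R)/v_R².
√(D_R² + v_R²x²) = √(0.002490² + 0.01996² × 10.8²) = 0.2156; v_R² = 0.0003984.
t = (0.2156 − 0.002490)/0.0003984 = 535 days.

535 days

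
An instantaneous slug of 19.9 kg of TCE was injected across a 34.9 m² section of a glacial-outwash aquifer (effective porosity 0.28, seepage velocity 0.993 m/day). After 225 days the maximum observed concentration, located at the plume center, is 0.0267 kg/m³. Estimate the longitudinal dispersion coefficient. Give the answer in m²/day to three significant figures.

At the plume center C_max = M/(n_e·A·√(4πDt)), so D = M²/(4πt·(n_e·A·C_max)²).
n_e·A·C_max = 0.28 × 34.9 × 0.0267 = 0.2609 kg/m.
D = 19.9²/(4π × 225 × 0.2609²) = 2.06 m²/day.

2.06 m²/day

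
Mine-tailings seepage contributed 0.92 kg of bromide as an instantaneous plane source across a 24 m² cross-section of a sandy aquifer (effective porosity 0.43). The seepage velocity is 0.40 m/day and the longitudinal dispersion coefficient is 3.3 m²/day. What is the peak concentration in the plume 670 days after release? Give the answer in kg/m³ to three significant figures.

The peak of an instantaneous 1D plume sits at x = vt; there the Gaussian factor is 1 and C_max = M/(n_e·A·√(4πDt)), where n_e·A is the pore area the mass is dissolved in.
√(4πDt) = √(4π × 3.3 × 670) = 166.7 m, so C_max = 0.92/(0.43 × 24 × 166.7) = 0.000535 kg/m³.

0.000535 kg/m³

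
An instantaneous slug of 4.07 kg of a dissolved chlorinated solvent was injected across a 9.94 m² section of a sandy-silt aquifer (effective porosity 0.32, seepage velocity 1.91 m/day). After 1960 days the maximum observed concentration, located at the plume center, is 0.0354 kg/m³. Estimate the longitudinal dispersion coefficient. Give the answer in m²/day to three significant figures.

0.0530 m²/day

At the plume center C_max = M/(n_e·A·√(4πDt)), so D = M²/(4πt·(n_e·A·C_max)²).
n_e·A·C_max = 0.32 × 9.94 × 0.0354 = 0.1126 kg/m.
D = 4.07²/(4π × 1960 × 0.1126²) = 0.0530 m²/day.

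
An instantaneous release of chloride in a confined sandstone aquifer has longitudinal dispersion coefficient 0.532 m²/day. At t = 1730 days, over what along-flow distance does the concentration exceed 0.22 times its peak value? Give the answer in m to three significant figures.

149 m

The plume is Gaussian with σ = √(2Dt) = √(2 × 0.532 × 1730) = 42.90 m.
C/C_peak = exp(−Δx²/(2σ²)) = 0.22 ⇒ Δx = σ·√(−2 ln 0.22) = 42.90 × 1.740 = 74.65 m.
Width = 2Δx = 149 m.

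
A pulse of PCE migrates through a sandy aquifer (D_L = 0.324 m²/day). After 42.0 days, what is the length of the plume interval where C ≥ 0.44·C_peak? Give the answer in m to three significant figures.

The plume is Gaussian with σ = √(2Dt) = √(2 × 0.324 × 42.0) = 5.217 m.
C/C_peak = exp(−Δx²/(2σ²)) = 0.44 ⇒ Δx = σ·√(−2 ln 0.44) = 5.217 × 1.281 = 6.683 m.
Width = 2Δx = 13.4 m.

13.4 m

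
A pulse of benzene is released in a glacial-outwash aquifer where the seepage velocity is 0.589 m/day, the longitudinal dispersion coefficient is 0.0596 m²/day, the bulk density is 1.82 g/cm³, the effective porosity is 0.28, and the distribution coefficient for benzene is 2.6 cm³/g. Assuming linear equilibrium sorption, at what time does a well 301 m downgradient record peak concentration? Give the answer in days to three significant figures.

Retardation factor R = 1 + ρ_b·K_d/n = 1 + 1.82 × 2.6/0.28 = 17.90.
Sorption retards both mechanisms: v_R = v/R = 0.03291 m/day, D_R = D/R = 0.003330 m²/day.
Peak time from v_R²t² + 2D_R t − x² = 0: t = (√(D_R² + v_R²x²) − D_R)/v_R².
√(D_R² + v_R²x²) = √(0.003330² + 0.03291² × 301²) = 9.906; v_R² = 0.001083.
t = (9.906 − 0.003330)/0.001083 = 9140 days.

9140 days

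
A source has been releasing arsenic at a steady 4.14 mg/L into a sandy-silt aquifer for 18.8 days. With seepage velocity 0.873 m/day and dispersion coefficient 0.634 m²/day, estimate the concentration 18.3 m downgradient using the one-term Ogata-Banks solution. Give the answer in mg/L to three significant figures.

For a continuous step input, C/C₀ ≈ ½·erfc((x−vt)/(2√(Dt))).
vt = 0.873 × 18.8 = 16.4124 m and 2√(Dt) = 2√(0.634 × 18.8) = 6.905 m.
Argument (x−vt)/(2√(Dt)) = (18.3 − 16.4124)/6.905 = 0.2734; ½·erfc(0.2734) = 0.3495.
C = 4.14 × 0.3495 = 1.45 mg/L.

1.45 mg/L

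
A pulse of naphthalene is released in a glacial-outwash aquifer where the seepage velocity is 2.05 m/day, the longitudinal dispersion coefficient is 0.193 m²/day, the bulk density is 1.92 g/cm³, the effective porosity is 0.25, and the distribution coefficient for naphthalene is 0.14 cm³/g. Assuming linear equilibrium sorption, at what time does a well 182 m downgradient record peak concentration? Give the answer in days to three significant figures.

Retardation factor R = 1 + ρ_b·K_d/n = 1 + 1.92 × 0.14/0.25 = 2.075.
Sorption retards both mechanisms: v_R = v/R = 0.9880 m/day, D_R = D/R = 0.09301 m²/day.
Peak time from v_R²t² + 2D_R t − x² = 0: t = (√(D_R² + v_R²x²) − D_R)/v_R².
√(D_R² + v_R²x²) = √(0.09301² + 0.9880² × 182²) = 179.8; v_R² = 0.9761.
t = (179.8 − 0.09301)/0.9761 = 184 days.

184 days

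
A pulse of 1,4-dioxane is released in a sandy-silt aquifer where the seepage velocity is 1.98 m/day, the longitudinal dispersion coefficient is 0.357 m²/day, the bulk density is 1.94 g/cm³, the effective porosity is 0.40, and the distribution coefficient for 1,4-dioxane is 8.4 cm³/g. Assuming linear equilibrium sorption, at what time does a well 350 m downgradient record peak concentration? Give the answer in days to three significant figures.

Retardation factor R = 1 + ρ_b·K_d/n = 1 + 1.94 × 8.4/0.40 = 41.74.
Sorption retards both mechanisms: v_R = v/R = 0.04744 m/day, D_R = D/R = 0.008553 m²/day.
Peak time from v_R²t² + 2D_R t − x² = 0: t = (√(D_R² + v_R²x²) − D_R)/v_R².
√(D_R² + v_R²x²) = √(0.008553² + 0.04744² × 350²) = 16.60; v_R² = 0.002251.
t = (16.60 − 0.008553)/0.002251 = 7370 days.

7370 days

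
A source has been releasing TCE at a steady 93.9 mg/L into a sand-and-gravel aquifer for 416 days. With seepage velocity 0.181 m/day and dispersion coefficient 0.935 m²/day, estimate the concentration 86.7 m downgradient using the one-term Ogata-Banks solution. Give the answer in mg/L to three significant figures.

For a continuous step input, C/C₀ ≈ ½·erfc((x−vt)/(2√(Dt))).
vt = 0.181 × 416 = 75.296 m and 2√(Dt) = 2√(0.935 × 416) = 39.44 m.
Argument (x−vt)/(2√(Dt)) = (86.7 − 75.296)/39.44 = 0.2891; ½·erfc(0.2891) = 0.3413.
C = 93.9 × 0.3413 = 32.0 mg/L.

32.0 mg/L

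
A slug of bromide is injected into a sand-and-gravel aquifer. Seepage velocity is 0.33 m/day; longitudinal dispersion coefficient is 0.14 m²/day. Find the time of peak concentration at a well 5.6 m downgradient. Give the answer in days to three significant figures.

15.7 days

For the 1D instantaneous-source solution, setting ∂C/∂t = 0 at fixed x gives v²t² + 2Dt − x² = 0, so t = (√(D² + v²x²) − D)/v².
√(D² + v²x²) = √(0.14² + 0.33² × 5.6²) = 1.853; v² = 0.1089.
t = (1.853 − 0.14)/0.1089 = 15.7 days (vs. the pure-advection estimate x/v = 17.0 d).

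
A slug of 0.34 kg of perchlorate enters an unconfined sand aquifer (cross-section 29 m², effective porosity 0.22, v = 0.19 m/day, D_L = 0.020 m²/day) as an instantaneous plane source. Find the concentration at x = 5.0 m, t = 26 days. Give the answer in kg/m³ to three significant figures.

For an instantaneous plane source, C(x,t) = M/(n_e·A·√(4πDt)) · exp(−(x−vt)²/(4Dt)), with n_e·A the pore (flow) area.
Plume center vt = 0.19 × 26 = 4.94 m, so the well at 5.0 m is 0.06 m downgradient of the peak.
√(4πDt) = 2.556 m, giving peak height M/(n_e·A·√(4πDt)) = 0.34/(0.22 × 29 × 2.556) = 0.02085 kg/m³.
(x−vt)²/(4Dt) = (0.06)²/(4 × 0.020 × 26) = 0.001731; exp(−0.001731) = 0.9983.
C = 0.02085 × 0.9983 = 0.0208 kg/m³.

0.0208 kg/m³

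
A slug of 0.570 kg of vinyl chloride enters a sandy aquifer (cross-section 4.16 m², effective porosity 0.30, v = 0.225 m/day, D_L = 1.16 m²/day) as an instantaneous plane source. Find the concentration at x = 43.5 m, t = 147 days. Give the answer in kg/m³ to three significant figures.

For an instantaneous plane source, C(x,t) = M/(n_e·A·√(4πDt)) · exp(−(x−vt)²/(4Dt)), with n_e·A the pore (flow) area.
Plume center vt = 0.225 × 147 = 33.075 m, so the well at 43.5 m is 10.425 m downgradient of the peak.
√(4πDt) = 46.29 m, giving peak height M/(n_e·A·√(4πDt)) = 0.570/(0.30 × 4.16 × 46.29) = 0.009867 kg/m³.
(x−vt)²/(4Dt) = (10.425)²/(4 × 1.16 × 147) = 0.1593; exp(−0.1593) = 0.8527.
C = 0.009867 × 0.8527 = 0.00841 kg/m³.

0.00841 kg/m³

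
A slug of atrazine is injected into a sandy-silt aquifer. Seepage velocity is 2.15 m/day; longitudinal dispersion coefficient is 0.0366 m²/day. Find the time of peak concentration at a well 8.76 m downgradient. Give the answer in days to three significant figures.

For the 1D instantaneous-source solution, setting ∂C/∂t = 0 at fixed x gives v²t² + 2Dt − x² = 0, so t = (√(D² + v²x²) − D)/v².
√(D² + v²x²) = √(0.0366² + 2.15² × 8.76²) = 18.83; v² = 4.6225.
t = (18.83 − 0.0366)/4.6225 = 4.07 days (vs. the pure-advection estimate x/v = 4.07 d).

4.07 days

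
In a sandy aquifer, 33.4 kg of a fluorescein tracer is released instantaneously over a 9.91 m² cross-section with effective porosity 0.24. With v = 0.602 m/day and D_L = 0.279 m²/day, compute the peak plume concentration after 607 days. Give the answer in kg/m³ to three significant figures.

0.304 kg/m³

The peak of an instantaneous 1D plume sits at x = vt; there the Gaussian factor is 1 and C_max = M/(n_e·A·√(4πDt)), where n_e·A is the pore area the mass is dissolved in.
√(4πDt) = √(4π × 0.279 × 607) = 46.13 m, so C_max = 33.4/(0.24 × 9.91 × 46.13) = 0.304 kg/m³.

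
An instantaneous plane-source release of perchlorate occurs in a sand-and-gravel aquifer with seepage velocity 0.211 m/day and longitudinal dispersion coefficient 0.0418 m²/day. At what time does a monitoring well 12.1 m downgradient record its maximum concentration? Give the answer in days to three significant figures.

For the 1D instantaneous-source solution, setting ∂C/∂t = 0 at fixed x gives v²t² + 2Dt − x² = 0, so t = (√(D² + v²x²) − D)/v².
√(D² + v²x²) = √(0.0418² + 0.211² × 12.1²) = 2.553; v² = 0.044521.
t = (2.553 − 0.0418)/0.044521 = 56.4 days (vs. the pure-advection estimate x/v = 57.3 d).

56.4 days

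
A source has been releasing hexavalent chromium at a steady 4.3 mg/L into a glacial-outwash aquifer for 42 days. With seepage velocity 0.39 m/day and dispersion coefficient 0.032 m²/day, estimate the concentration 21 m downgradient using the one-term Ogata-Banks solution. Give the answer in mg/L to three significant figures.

For a continuous step input, C/C₀ ≈ ½·erfc((x−vt)/(2√(Dt))).
vt = 0.39 × 42 = 16.38 m and 2√(Dt) = 2√(0.032 × 42) = 2.319 m.
Argument (x−vt)/(2√(Dt)) = (21 − 16.38)/2.319 = 1.992; ½·erfc(1.992) = 0.002423.
C = 4.3 × 0.002423 = 0.0104 mg/L.

0.0104 mg/L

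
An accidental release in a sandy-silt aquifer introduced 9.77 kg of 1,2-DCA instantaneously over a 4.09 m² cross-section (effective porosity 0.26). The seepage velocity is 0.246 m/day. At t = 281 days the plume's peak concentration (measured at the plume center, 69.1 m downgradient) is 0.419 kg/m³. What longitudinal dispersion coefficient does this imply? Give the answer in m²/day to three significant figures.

0.136 m²/day

At the plume center C_max = M/(n_e·A·√(4πDt)), so D = M²/(4πt·(n_e·A·C_max)²).
n_e·A·C_max = 0.26 × 4.09 × 0.419 = 0.4456 kg/m.
D = 9.77²/(4π × 281 × 0.4456²) = 0.136 m²/day.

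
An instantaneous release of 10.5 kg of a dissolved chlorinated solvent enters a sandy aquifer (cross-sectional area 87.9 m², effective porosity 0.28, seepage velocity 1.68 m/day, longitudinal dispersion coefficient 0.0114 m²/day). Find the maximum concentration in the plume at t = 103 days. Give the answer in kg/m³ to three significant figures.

0.111 kg/m³

The peak of an instantaneous 1D plume sits at x = vt; there the Gaussian factor is 1 and C_max = M/(n_e·A·√(4πDt)), where n_e·A is the pore area the mass is dissolved in.
√(4πDt) = √(4π × 0.0114 × 103) = 3.841 m, so C_max = 10.5/(0.28 × 87.9 × 3.841) = 0.111 kg/m³.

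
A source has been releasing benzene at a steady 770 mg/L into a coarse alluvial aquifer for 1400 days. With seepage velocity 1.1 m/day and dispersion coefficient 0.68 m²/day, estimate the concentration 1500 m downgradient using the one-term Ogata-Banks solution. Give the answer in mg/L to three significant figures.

632 mg/L

For a continuous step input, C/C₀ ≈ ½·erfc((x−vt)/(2√(Dt))).
vt = 1.1 × 1400 = 1540 m and 2√(Dt) = 2√(0.68 × 1400) = 61.71 m.
Argument (x−vt)/(2√(Dt)) = (1500 − 1540)/61.71 = -0.6482; ½·erfc(-0.6482) = 0.8203.
C = 770 × 0.8203 = 632 mg/L.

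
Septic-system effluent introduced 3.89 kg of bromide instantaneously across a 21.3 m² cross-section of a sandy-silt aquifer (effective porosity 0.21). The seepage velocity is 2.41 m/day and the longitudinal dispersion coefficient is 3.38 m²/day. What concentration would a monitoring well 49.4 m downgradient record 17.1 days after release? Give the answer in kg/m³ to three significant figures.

For an instantaneous plane source, C(x,t) = M/(n_e·A·√(4πDt)) · exp(−(x−vt)²/(4Dt)), with n_e·A the pore (flow) area.
Plume center vt = 2.41 × 17.1 = 41.211 m, so the well at 49.4 m is 8.189 m downgradient of the peak.
√(4πDt) = 26.95 m, giving peak height M/(n_e·A·√(4πDt)) = 3.89/(0.21 × 21.3 × 26.95) = 0.03227 kg/m³.
(x−vt)²/(4Dt) = (8.189)²/(4 × 3.38 × 17.1) = 0.2901; exp(−0.2901) = 0.7482.
C = 0.03227 × 0.7482 = 0.0241 kg/m³.

0.0241 kg/m³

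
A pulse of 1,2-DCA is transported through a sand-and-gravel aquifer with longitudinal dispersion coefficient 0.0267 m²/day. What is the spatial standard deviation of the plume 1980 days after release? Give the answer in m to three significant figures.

Dispersive spreading gives a Gaussian with σ² = 2Dt; advection only shifts the center.
σ = √(2 × 0.0267 × 1980) = 10.3 m.

10.3 m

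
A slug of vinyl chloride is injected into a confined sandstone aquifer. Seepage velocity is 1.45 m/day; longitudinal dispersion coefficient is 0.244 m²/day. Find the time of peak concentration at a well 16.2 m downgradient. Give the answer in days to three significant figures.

For the 1D instantaneous-source solution, setting ∂C/∂t = 0 at fixed x gives v²t² + 2Dt − x² = 0, so t = (√(D² + v²x²) − D)/v².
√(D² + v²x²) = √(0.244² + 1.45² × 16.2²) = 23.49; v² = 2.1025.
t = (23.49 − 0.244)/2.1025 = 11.1 days (vs. the pure-advection estimate x/v = 11.2 d).

11.1 days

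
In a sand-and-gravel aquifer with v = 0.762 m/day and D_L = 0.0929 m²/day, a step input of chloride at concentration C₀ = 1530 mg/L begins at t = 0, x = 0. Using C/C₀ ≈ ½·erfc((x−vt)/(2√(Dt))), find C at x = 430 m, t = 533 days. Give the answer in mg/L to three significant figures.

For a continuous step input, C/C₀ ≈ ½·erfc((x−vt)/(2√(Dt))).
vt = 0.762 × 533 = 406.146 m and 2√(Dt) = 2√(0.0929 × 533) = 14.07 m.
Argument (x−vt)/(2√(Dt)) = (430 − 406.146)/14.07 = 1.695; ½·erfc(1.695) = 0.008263.
C = 1530 × 0.008263 = 12.6 mg/L.

12.6 mg/L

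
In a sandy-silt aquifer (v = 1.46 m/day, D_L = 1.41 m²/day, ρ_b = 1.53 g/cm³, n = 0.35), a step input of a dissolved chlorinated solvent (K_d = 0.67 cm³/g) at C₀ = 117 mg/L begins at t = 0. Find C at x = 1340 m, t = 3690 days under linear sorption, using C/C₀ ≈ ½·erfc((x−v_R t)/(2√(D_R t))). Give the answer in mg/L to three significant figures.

Retardation factor R = 1 + ρ_b·K_d/n = 1 + 1.53 × 0.67/0.35 = 3.929.
Sorption retards both mechanisms: v_R = v/R = 0.3716 m/day, D_R = D/R = 0.3589 m²/day.
v_R·t = 0.3716 × 3690 = 1371.204 m; 2√(D_R t) = 72.78 m; argument = (1340 − 1371.204)/72.78 = -0.4287.
C = C₀ × ½·erfc(-0.4287) = 117 × 0.7278 = 85.2 mg/L.

85.2 mg/L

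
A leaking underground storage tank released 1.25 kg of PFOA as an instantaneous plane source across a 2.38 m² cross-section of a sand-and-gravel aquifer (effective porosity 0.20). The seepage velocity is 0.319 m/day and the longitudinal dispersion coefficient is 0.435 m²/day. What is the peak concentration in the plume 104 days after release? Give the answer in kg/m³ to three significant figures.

0.110 kg/m³

The peak of an instantaneous 1D plume sits at x = vt; there the Gaussian factor is 1 and C_max = M/(n_e·A·√(4πDt)), where n_e·A is the pore area the mass is dissolved in.
√(4πDt) = √(4π × 0.435 × 104) = 23.84 m, so C_max = 1.25/(0.20 × 2.38 × 23.84) = 0.110 kg/m³.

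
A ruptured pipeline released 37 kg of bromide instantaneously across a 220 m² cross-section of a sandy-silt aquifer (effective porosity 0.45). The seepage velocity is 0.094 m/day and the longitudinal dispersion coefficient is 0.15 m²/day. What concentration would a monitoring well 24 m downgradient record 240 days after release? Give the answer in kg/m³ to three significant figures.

For an instantaneous plane source, C(x,t) = M/(n_e·A·√(4πDt)) · exp(−(x−vt)²/(4Dt)), with n_e·A the pore (flow) area.
Plume center vt = 0.094 × 240 = 22.56 m, so the well at 24 m is 1.44 m downgradient of the peak.
√(4πDt) = 21.27 m, giving peak height M/(n_e·A·√(4πDt)) = 37/(0.45 × 220 × 21.27) = 0.01757 kg/m³.
(x−vt)²/(4Dt) = (1.44)²/(4 × 0.15 × 240) = 0.01440; exp(−0.01440) = 0.9857.
C = 0.01757 × 0.9857 = 0.0173 kg/m³.

0.0173 kg/m³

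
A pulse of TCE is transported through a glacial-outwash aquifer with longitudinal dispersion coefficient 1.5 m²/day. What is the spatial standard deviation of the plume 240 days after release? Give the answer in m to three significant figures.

26.8 m

Dispersive spreading gives a Gaussian with σ² = 2Dt; advection only shifts the center.
σ = √(2 × 1.5 × 240) = 26.8 m.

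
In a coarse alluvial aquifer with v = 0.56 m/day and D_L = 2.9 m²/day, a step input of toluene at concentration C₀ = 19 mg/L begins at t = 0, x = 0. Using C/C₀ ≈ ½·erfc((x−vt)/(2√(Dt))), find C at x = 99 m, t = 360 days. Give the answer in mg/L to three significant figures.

18.8 mg/L

For a continuous step input, C/C₀ ≈ ½·erfc((x−vt)/(2√(Dt))).
vt = 0.56 × 360 = 201.6 m and 2√(Dt) = 2√(2.9 × 360) = 64.62 m.
Argument (x−vt)/(2√(Dt)) = (99 − 201.6)/64.62 = -1.588; ½·erfc(-1.588) = 0.9876.
C = 19 × 0.9876 = 18.8 mg/L.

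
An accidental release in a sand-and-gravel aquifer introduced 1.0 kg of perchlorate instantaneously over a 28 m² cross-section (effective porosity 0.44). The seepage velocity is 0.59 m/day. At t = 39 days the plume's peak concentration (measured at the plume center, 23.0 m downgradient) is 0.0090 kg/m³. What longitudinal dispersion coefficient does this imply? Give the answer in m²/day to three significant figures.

0.166 m²/day

At the plume center C_max = M/(n_e·A·√(4πDt)), so D = M²/(4πt·(n_e·A·C_max)²).
n_e·A·C_max = 0.44 × 28 × 0.0090 = 0.1109 kg/m.
D = 1.0²/(4π × 39 × 0.1109²) = 0.166 m²/day.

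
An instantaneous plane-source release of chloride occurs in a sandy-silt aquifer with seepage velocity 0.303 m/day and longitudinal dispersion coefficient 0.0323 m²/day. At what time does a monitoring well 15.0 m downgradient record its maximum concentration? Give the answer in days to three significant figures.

For the 1D instantaneous-source solution, setting ∂C/∂t = 0 at fixed x gives v²t² + 2Dt − x² = 0, so t = (√(D² + v²x²) − D)/v².
√(D² + v²x²) = √(0.0323² + 0.303² × 15.0²) = 4.545; v² = 0.091809.
t = (4.545 − 0.0323)/0.091809 = 49.2 days (vs. the pure-advection estimate x/v = 49.5 d).

49.2 days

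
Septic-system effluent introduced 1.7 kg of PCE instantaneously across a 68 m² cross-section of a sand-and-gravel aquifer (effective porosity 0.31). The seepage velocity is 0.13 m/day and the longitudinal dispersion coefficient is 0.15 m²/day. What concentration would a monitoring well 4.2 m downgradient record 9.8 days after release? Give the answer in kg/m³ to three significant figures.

0.00437 kg/m³

For an instantaneous plane source, C(x,t) = M/(n_e·A·√(4πDt)) · exp(−(x−vt)²/(4Dt)), with n_e·A the pore (flow) area.
Plume center vt = 0.13 × 9.8 = 1.274 m, so the well at 4.2 m is 2.926 m downgradient of the peak.
√(4πDt) = 4.298 m, giving peak height M/(n_e·A·√(4πDt)) = 1.7/(0.31 × 68 × 4.298) = 0.01876 kg/m³.
(x−vt)²/(4Dt) = (2.926)²/(4 × 0.15 × 9.8) = 1.456; exp(−1.456) = 0.2332.
C = 0.01876 × 0.2332 = 0.00437 kg/m³.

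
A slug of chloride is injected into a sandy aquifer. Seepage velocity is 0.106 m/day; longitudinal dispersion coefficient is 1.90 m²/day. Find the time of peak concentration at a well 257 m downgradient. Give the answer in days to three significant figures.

For the 1D instantaneous-source solution, setting ∂C/∂t = 0 at fixed x gives v²t² + 2Dt − x² = 0, so t = (√(D² + v²x²) − D)/v².
√(D² + v²x²) = √(1.90² + 0.106² × 257²) = 27.31; v² = 0.011236.
t = (27.31 − 1.90)/0.011236 = 2260 days (vs. the pure-advection estimate x/v = 2420 d).

2260 days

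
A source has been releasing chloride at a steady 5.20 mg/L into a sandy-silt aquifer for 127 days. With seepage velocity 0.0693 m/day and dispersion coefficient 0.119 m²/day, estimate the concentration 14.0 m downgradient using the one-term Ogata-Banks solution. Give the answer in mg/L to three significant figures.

0.895 mg/L

For a continuous step input, C/C₀ ≈ ½·erfc((x−vt)/(2√(Dt))).
vt = 0.0693 × 127 = 8.8011 m and 2√(Dt) = 2√(0.119 × 127) = 7.775 m.
Argument (x−vt)/(2√(Dt)) = (14.0 − 8.8011)/7.775 = 0.6687; ½·erfc(0.6687) = 0.1722.
C = 5.20 × 0.1722 = 0.895 mg/L.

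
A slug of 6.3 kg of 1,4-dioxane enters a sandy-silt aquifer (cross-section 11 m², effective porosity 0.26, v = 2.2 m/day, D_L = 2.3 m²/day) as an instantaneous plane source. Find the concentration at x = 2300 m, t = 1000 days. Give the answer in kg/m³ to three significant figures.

0.00437 kg/m³

For an instantaneous plane source, C(x,t) = M/(n_e·A·√(4πDt)) · exp(−(x−vt)²/(4Dt)), with n_e·A the pore (flow) area.
Plume center vt = 2.2 × 1000 = 2200 m, so the well at 2300 m is 100 m downgradient of the peak.
√(4πDt) = 170.0 m, giving peak height M/(n_e·A·√(4πDt)) = 6.3/(0.26 × 11 × 170.0) = 0.01296 kg/m³.
(x−vt)²/(4Dt) = (100)²/(4 × 2.3 × 1000) = 1.087; exp(−1.087) = 0.3372.
C = 0.01296 × 0.3372 = 0.00437 kg/m³.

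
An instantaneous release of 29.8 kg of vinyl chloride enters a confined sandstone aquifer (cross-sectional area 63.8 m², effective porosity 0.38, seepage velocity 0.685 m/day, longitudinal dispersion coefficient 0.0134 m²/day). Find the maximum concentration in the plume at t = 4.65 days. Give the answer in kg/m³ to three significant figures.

The peak of an instantaneous 1D plume sits at x = vt; there the Gaussian factor is 1 and C_max = M/(n_e·A·√(4πDt)), where n_e·A is the pore area the mass is dissolved in.
√(4πDt) = √(4π × 0.0134 × 4.65) = 0.8849 m, so C_max = 29.8/(0.38 × 63.8 × 0.8849) = 1.39 kg/m³.

1.39 kg/m³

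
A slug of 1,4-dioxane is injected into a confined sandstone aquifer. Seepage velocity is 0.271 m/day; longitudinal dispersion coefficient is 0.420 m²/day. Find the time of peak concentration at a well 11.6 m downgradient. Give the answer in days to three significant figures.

For the 1D instantaneous-source solution, setting ∂C/∂t = 0 at fixed x gives v²t² + 2Dt − x² = 0, so t = (√(D² + v²x²) − D)/v².
√(D² + v²x²) = √(0.420² + 0.271² × 11.6²) = 3.172; v² = 0.073441.
t = (3.172 − 0.420)/0.073441 = 37.5 days (vs. the pure-advection estimate x/v = 42.8 d).

37.5 days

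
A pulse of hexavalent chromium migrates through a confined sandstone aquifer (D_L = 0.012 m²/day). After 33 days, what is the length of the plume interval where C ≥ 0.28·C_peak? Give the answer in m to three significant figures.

The plume is Gaussian with σ = √(2Dt) = √(2 × 0.012 × 33) = 0.8899 m.
C/C_peak = exp(−Δx²/(2σ²)) = 0.28 ⇒ Δx = σ·√(−2 ln 0.28) = 0.8899 × 1.596 = 1.420 m.
Width = 2Δx = 2.84 m.

2.84 m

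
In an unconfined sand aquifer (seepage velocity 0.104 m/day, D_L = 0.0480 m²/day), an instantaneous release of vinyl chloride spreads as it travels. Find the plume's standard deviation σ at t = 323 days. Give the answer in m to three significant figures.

5.57 m

Dispersive spreading gives a Gaussian with σ² = 2Dt; advection only shifts the center.
σ = √(2 × 0.0480 × 323) = 5.57 m.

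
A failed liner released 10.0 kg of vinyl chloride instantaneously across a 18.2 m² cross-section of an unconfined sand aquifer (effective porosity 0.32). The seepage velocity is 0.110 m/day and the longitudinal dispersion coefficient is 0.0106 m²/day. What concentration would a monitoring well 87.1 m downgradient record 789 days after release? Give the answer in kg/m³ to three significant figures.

For an instantaneous plane source, C(x,t) = M/(n_e·A·√(4πDt)) · exp(−(x−vt)²/(4Dt)), with n_e·A the pore (flow) area.
Plume center vt = 0.110 × 789 = 86.79 m, so the well at 87.1 m is 0.31 m downgradient of the peak.
√(4πDt) = 10.25 m, giving peak height M/(n_e·A·√(4πDt)) = 10.0/(0.32 × 18.2 × 10.25) = 0.1675 kg/m³.
(x−vt)²/(4Dt) = (0.31)²/(4 × 0.0106 × 789) = 0.002873; exp(−0.002873) = 0.9971.
C = 0.1675 × 0.9971 = 0.167 kg/m³.

0.167 kg/m³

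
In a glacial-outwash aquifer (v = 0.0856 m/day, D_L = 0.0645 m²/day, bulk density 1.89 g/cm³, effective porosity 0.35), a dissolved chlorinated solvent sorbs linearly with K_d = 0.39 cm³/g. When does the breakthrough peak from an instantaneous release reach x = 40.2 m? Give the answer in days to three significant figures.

1430 days

Retardation factor R = 1 + ρ_b·K_d/n = 1 + 1.89 × 0.39/0.35 = 3.106.
Sorption retards both mechanisms: v_R = v/R = 0.02756 m/day, D_R = D/R = 0.02077 m²/day.
Peak time from v_R²t² + 2D_R t − x² = 0: t = (√(D_R² + v_R²x²) − D_R)/v_R².
√(D_R² + v_R²x²) = √(0.02077² + 0.02756² × 40.2²) = 1.108; v_R² = 0.0007596.
t = (1.108 − 0.02077)/0.0007596 = 1430 days.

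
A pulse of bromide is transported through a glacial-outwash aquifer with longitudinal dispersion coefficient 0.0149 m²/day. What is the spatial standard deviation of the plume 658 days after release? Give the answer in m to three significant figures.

Dispersive spreading gives a Gaussian with σ² = 2Dt; advection only shifts the center.
σ = √(2 × 0.0149 × 658) = 4.43 m.

4.43 m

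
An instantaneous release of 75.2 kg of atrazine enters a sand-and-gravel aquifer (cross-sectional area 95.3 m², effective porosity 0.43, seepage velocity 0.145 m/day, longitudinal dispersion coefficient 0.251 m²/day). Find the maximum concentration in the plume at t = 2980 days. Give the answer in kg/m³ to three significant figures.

0.0189 kg/m³

The peak of an instantaneous 1D plume sits at x = vt; there the Gaussian factor is 1 and C_max = M/(n_e·A·√(4πDt)), where n_e·A is the pore area the mass is dissolved in.
√(4πDt) = √(4π × 0.251 × 2980) = 96.95 m, so C_max = 75.2/(0.43 × 95.3 × 96.95) = 0.0189 kg/m³.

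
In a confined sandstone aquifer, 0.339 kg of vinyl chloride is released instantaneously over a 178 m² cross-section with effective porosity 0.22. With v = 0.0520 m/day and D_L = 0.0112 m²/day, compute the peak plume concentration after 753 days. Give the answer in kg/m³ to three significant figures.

0.000841 kg/m³

The peak of an instantaneous 1D plume sits at x = vt; there the Gaussian factor is 1 and C_max = M/(n_e·A·√(4πDt)), where n_e·A is the pore area the mass is dissolved in.
√(4πDt) = √(4π × 0.0112 × 753) = 10.29 m, so C_max = 0.339/(0.22 × 178 × 10.29) = 0.000841 kg/m³.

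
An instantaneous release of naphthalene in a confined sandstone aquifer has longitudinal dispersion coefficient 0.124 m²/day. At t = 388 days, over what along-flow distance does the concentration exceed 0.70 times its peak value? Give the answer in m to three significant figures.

The plume is Gaussian with σ = √(2Dt) = √(2 × 0.124 × 388) = 9.809 m.
C/C_peak = exp(−Δx²/(2σ²)) = 0.70 ⇒ Δx = σ·√(−2 ln 0.70) = 9.809 × 0.8446 = 8.285 m.
Width = 2Δx = 16.6 m.

16.6 m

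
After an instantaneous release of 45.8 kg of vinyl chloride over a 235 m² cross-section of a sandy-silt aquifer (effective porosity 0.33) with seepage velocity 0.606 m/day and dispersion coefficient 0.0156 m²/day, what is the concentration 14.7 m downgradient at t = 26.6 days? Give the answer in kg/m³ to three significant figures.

0.0768 kg/m³

For an instantaneous plane source, C(x,t) = M/(n_e·A·√(4πDt)) · exp(−(x−vt)²/(4Dt)), with n_e·A the pore (flow) area.
Plume center vt = 0.606 × 26.6 = 16.1196 m, so the well at 14.7 m is 1.4196 m upgradient of the peak.
√(4πDt) = 2.284 m, giving peak height M/(n_e·A·√(4πDt)) = 45.8/(0.33 × 235 × 2.284) = 0.2586 kg/m³.
(x−vt)²/(4Dt) = (-1.4196)²/(4 × 0.0156 × 26.6) = 1.214; exp(−1.214) = 0.2970.
C = 0.2586 × 0.2970 = 0.0768 kg/m³.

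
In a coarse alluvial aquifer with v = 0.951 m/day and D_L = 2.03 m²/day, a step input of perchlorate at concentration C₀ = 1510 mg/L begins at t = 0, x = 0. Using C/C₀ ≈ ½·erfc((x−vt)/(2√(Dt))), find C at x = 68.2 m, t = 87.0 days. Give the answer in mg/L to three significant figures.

1180 mg/L

For a continuous step input, C/C₀ ≈ ½·erfc((x−vt)/(2√(Dt))).
vt = 0.951 × 87.0 = 82.737 m and 2√(Dt) = 2√(2.03 × 87.0) = 26.58 m.
Argument (x−vt)/(2√(Dt)) = (68.2 − 82.737)/26.58 = -0.5469; ½·erfc(-0.5469) = 0.7804.
C = 1510 × 0.7804 = 1180 mg/L.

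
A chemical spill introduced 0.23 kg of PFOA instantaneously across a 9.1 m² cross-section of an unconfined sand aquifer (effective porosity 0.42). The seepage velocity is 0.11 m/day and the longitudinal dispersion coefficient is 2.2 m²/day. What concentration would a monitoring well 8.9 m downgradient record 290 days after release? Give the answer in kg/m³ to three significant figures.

0.000546 kg/m³

For an instantaneous plane source, C(x,t) = M/(n_e·A·√(4πDt)) · exp(−(x−vt)²/(4Dt)), with n_e·A the pore (flow) area.
Plume center vt = 0.11 × 290 = 31.9 m, so the well at 8.9 m is 23 m upgradient of the peak.
√(4πDt) = 89.54 m, giving peak height M/(n_e·A·√(4πDt)) = 0.23/(0.42 × 9.1 × 89.54) = 0.0006721 kg/m³.
(x−vt)²/(4Dt) = (-23)²/(4 × 2.2 × 290) = 0.2073; exp(−0.2073) = 0.8128.
C = 0.0006721 × 0.8128 = 0.000546 kg/m³.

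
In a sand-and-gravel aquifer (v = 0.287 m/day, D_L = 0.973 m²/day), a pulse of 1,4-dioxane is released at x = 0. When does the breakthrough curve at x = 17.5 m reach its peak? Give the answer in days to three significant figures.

50.3 days

For the 1D instantaneous-source solution, setting ∂C/∂t = 0 at fixed x gives v²t² + 2Dt − x² = 0, so t = (√(D² + v²x²) − D)/v².
√(D² + v²x²) = √(0.973² + 0.287² × 17.5²) = 5.116; v² = 0.082369.
t = (5.116 − 0.973)/0.082369 = 50.3 days (vs. the pure-advection estimate x/v = 61.0 d).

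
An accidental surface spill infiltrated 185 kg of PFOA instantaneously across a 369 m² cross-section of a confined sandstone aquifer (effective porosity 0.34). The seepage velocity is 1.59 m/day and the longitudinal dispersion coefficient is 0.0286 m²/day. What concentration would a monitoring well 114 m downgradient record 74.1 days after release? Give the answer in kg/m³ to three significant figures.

For an instantaneous plane source, C(x,t) = M/(n_e·A·√(4πDt)) · exp(−(x−vt)²/(4Dt)), with n_e·A the pore (flow) area.
Plume center vt = 1.59 × 74.1 = 117.819 m, so the well at 114 m is 3.819 m upgradient of the peak.
√(4πDt) = 5.161 m, giving peak height M/(n_e·A·√(4πDt)) = 185/(0.34 × 369 × 5.161) = 0.2857 kg/m³.
(x−vt)²/(4Dt) = (-3.819)²/(4 × 0.0286 × 74.1) = 1.721; exp(−1.721) = 0.1789.
C = 0.2857 × 0.1789 = 0.0511 kg/m³.

0.0511 kg/m³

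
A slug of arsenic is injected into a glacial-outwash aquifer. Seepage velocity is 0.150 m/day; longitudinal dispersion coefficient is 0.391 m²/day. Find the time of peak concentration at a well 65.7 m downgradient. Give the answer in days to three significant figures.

421 days

For the 1D instantaneous-source solution, setting ∂C/∂t = 0 at fixed x gives v²t² + 2Dt − x² = 0, so t = (√(D² + v²x²) − D)/v².
√(D² + v²x²) = √(0.391² + 0.150² × 65.7²) = 9.863; v² = 0.0225.
t = (9.863 − 0.391)/0.0225 = 421 days (vs. the pure-advection estimate x/v = 438 d).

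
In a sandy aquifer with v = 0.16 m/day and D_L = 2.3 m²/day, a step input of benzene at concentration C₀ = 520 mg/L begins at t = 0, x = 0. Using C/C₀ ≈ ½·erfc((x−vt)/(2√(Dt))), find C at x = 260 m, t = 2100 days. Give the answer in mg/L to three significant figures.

For a continuous step input, C/C₀ ≈ ½·erfc((x−vt)/(2√(Dt))).
vt = 0.16 × 2100 = 336 m and 2√(Dt) = 2√(2.3 × 2100) = 139.0 m.
Argument (x−vt)/(2√(Dt)) = (260 − 336)/139.0 = -0.5468; ½·erfc(-0.5468) = 0.7803.
C = 520 × 0.7803 = 406 mg/L.

406 mg/L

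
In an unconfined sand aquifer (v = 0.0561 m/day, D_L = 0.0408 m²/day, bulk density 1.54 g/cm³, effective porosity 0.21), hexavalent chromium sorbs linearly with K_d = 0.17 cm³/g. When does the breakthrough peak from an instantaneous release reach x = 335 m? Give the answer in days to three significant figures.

Retardation factor R = 1 + ρ_b·K_d/n = 1 + 1.54 × 0.17/0.21 = 2.247.
Sorption retards both mechanisms: v_R = v/R = 0.02497 m/day, D_R = D/R = 0.01816 m²/day.
Peak time from v_R²t² + 2D_R t − x² = 0: t = (√(D_R² + v_R²x²) − D_R)/v_R².
√(D_R² + v_R²x²) = √(0.01816² + 0.02497² × 335²) = 8.365; v_R² = 0.0006235.
t = (8.365 − 0.01816)/0.0006235 = 13400 days.

13400 days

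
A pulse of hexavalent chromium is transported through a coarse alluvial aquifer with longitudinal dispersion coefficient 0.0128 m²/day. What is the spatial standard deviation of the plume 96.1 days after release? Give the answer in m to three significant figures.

1.57 m

Dispersive spreading gives a Gaussian with σ² = 2Dt; advection only shifts the center.
σ = √(2 × 0.0128 × 96.1) = 1.57 m.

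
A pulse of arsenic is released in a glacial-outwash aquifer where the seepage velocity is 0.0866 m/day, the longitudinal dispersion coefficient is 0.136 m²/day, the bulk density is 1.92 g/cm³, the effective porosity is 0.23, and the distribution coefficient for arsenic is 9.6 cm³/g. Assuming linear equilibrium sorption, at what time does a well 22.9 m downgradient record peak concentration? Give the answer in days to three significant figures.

Retardation factor R = 1 + ρ_b·K_d/n = 1 + 1.92 × 9.6/0.23 = 81.14.
Sorption retards both mechanisms: v_R = v/R = 0.001067 m/day, D_R = D/R = 0.001676 m²/day.
Peak time from v_R²t² + 2D_R t − x² = 0: t = (√(D_R² + v_R²x²) − D_R)/v_R².
√(D_R² + v_R²x²) = √(0.001676² + 0.001067² × 22.9²) = 0.02449; v_R² = 1.138e-06.
t = (0.02449 − 0.001676)/1.138e-06 = 20000 days.

20000 days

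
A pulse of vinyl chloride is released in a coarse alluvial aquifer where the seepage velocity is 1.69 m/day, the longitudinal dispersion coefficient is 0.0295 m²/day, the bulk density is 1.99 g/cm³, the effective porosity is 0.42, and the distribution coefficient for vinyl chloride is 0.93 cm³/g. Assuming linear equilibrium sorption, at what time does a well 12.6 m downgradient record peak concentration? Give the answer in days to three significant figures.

40.3 days

Retardation factor R = 1 + ρ_b·K_d/n = 1 + 1.99 × 0.93/0.42 = 5.406.
Sorption retards both mechanisms: v_R = v/R = 0.3126 m/day, D_R = D/R = 0.005457 m²/day.
Peak time from v_R²t² + 2D_R t − x² = 0: t = (√(D_R² + v_R²x²) − D_R)/v_R².
√(D_R² + v_R²x²) = √(0.005457² + 0.3126² × 12.6²) = 3.939; v_R² = 0.09772.
t = (3.939 − 0.005457)/0.09772 = 40.3 days.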